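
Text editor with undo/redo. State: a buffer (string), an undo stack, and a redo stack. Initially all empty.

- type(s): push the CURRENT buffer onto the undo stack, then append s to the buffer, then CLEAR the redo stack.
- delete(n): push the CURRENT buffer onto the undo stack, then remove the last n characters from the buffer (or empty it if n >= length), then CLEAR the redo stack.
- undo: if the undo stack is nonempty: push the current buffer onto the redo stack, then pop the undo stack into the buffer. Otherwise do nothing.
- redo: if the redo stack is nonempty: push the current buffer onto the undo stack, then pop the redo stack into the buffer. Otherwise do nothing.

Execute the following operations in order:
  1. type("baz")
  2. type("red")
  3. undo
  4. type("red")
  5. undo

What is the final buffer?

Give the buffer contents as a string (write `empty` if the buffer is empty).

After op 1 (type): buf='baz' undo_depth=1 redo_depth=0
After op 2 (type): buf='bazred' undo_depth=2 redo_depth=0
After op 3 (undo): buf='baz' undo_depth=1 redo_depth=1
After op 4 (type): buf='bazred' undo_depth=2 redo_depth=0
After op 5 (undo): buf='baz' undo_depth=1 redo_depth=1

Answer: baz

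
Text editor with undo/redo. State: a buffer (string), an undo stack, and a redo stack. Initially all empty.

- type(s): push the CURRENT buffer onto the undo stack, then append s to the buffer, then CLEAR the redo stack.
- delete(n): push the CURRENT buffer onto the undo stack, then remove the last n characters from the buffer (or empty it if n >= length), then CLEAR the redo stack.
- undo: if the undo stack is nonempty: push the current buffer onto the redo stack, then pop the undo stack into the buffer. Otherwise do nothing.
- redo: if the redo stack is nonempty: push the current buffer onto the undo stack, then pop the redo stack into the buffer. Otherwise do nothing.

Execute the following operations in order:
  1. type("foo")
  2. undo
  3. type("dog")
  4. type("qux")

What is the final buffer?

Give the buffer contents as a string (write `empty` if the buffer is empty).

Answer: dogqux

Derivation:
After op 1 (type): buf='foo' undo_depth=1 redo_depth=0
After op 2 (undo): buf='(empty)' undo_depth=0 redo_depth=1
After op 3 (type): buf='dog' undo_depth=1 redo_depth=0
After op 4 (type): buf='dogqux' undo_depth=2 redo_depth=0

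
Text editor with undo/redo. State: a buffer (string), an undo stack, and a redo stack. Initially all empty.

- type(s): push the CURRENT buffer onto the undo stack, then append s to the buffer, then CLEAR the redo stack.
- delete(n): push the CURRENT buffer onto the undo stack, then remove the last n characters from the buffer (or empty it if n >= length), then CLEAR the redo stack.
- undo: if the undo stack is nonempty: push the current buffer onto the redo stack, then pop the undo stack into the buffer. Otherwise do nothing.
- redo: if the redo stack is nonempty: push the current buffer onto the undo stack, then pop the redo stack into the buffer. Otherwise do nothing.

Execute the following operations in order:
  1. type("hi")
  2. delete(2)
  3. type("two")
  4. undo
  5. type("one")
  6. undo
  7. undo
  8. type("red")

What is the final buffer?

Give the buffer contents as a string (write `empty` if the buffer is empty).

After op 1 (type): buf='hi' undo_depth=1 redo_depth=0
After op 2 (delete): buf='(empty)' undo_depth=2 redo_depth=0
After op 3 (type): buf='two' undo_depth=3 redo_depth=0
After op 4 (undo): buf='(empty)' undo_depth=2 redo_depth=1
After op 5 (type): buf='one' undo_depth=3 redo_depth=0
After op 6 (undo): buf='(empty)' undo_depth=2 redo_depth=1
After op 7 (undo): buf='hi' undo_depth=1 redo_depth=2
After op 8 (type): buf='hired' undo_depth=2 redo_depth=0

Answer: hired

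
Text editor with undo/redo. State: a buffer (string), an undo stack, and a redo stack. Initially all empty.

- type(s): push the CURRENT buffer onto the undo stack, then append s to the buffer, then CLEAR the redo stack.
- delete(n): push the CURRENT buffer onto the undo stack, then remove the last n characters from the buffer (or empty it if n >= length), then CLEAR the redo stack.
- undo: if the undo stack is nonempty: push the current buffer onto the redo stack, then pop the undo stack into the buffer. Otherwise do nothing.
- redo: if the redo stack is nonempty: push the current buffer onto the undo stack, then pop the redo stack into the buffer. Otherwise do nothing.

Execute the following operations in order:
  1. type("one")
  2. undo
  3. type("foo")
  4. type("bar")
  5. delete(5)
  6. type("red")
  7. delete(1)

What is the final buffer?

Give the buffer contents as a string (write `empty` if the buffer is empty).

After op 1 (type): buf='one' undo_depth=1 redo_depth=0
After op 2 (undo): buf='(empty)' undo_depth=0 redo_depth=1
After op 3 (type): buf='foo' undo_depth=1 redo_depth=0
After op 4 (type): buf='foobar' undo_depth=2 redo_depth=0
After op 5 (delete): buf='f' undo_depth=3 redo_depth=0
After op 6 (type): buf='fred' undo_depth=4 redo_depth=0
After op 7 (delete): buf='fre' undo_depth=5 redo_depth=0

Answer: fre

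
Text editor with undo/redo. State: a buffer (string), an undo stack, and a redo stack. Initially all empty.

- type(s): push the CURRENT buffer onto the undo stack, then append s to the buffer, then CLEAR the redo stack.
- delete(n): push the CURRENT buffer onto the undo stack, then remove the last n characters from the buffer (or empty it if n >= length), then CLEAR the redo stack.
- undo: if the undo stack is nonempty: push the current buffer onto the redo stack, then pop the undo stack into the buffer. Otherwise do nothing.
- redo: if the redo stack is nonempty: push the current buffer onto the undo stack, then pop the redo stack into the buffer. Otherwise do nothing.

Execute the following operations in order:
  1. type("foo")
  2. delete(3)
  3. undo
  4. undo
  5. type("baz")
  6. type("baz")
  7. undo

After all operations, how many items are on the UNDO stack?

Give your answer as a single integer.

After op 1 (type): buf='foo' undo_depth=1 redo_depth=0
After op 2 (delete): buf='(empty)' undo_depth=2 redo_depth=0
After op 3 (undo): buf='foo' undo_depth=1 redo_depth=1
After op 4 (undo): buf='(empty)' undo_depth=0 redo_depth=2
After op 5 (type): buf='baz' undo_depth=1 redo_depth=0
After op 6 (type): buf='bazbaz' undo_depth=2 redo_depth=0
After op 7 (undo): buf='baz' undo_depth=1 redo_depth=1

Answer: 1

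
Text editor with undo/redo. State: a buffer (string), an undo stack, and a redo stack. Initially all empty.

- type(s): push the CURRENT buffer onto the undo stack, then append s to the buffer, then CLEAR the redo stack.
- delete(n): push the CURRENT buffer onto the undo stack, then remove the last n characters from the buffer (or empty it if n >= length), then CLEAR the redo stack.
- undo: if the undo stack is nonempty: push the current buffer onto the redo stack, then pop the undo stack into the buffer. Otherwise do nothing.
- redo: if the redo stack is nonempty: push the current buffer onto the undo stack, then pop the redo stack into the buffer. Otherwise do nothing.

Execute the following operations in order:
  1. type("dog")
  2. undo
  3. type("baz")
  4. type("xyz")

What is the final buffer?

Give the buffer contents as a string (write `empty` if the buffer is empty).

After op 1 (type): buf='dog' undo_depth=1 redo_depth=0
After op 2 (undo): buf='(empty)' undo_depth=0 redo_depth=1
After op 3 (type): buf='baz' undo_depth=1 redo_depth=0
After op 4 (type): buf='bazxyz' undo_depth=2 redo_depth=0

Answer: bazxyz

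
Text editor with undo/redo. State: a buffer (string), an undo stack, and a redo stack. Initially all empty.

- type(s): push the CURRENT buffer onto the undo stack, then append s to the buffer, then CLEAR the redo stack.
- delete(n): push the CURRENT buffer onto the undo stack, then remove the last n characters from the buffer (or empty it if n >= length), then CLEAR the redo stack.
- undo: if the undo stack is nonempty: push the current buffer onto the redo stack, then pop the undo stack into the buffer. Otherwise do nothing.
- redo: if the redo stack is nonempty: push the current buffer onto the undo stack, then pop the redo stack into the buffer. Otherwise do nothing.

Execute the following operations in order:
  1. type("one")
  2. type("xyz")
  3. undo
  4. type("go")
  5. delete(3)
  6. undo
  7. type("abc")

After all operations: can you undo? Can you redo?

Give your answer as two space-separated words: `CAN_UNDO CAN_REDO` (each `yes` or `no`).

After op 1 (type): buf='one' undo_depth=1 redo_depth=0
After op 2 (type): buf='onexyz' undo_depth=2 redo_depth=0
After op 3 (undo): buf='one' undo_depth=1 redo_depth=1
After op 4 (type): buf='onego' undo_depth=2 redo_depth=0
After op 5 (delete): buf='on' undo_depth=3 redo_depth=0
After op 6 (undo): buf='onego' undo_depth=2 redo_depth=1
After op 7 (type): buf='onegoabc' undo_depth=3 redo_depth=0

Answer: yes no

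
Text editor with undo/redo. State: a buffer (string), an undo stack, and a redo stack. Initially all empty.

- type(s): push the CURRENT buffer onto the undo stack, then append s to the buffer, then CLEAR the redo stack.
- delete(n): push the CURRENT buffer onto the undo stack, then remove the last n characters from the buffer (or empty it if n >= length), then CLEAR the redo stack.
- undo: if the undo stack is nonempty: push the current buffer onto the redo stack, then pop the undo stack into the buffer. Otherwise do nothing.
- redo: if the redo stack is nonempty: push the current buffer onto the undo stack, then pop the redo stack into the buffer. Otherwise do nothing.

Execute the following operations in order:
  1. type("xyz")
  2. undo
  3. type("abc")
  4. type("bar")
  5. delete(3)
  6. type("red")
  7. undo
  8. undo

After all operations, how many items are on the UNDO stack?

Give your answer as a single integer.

After op 1 (type): buf='xyz' undo_depth=1 redo_depth=0
After op 2 (undo): buf='(empty)' undo_depth=0 redo_depth=1
After op 3 (type): buf='abc' undo_depth=1 redo_depth=0
After op 4 (type): buf='abcbar' undo_depth=2 redo_depth=0
After op 5 (delete): buf='abc' undo_depth=3 redo_depth=0
After op 6 (type): buf='abcred' undo_depth=4 redo_depth=0
After op 7 (undo): buf='abc' undo_depth=3 redo_depth=1
After op 8 (undo): buf='abcbar' undo_depth=2 redo_depth=2

Answer: 2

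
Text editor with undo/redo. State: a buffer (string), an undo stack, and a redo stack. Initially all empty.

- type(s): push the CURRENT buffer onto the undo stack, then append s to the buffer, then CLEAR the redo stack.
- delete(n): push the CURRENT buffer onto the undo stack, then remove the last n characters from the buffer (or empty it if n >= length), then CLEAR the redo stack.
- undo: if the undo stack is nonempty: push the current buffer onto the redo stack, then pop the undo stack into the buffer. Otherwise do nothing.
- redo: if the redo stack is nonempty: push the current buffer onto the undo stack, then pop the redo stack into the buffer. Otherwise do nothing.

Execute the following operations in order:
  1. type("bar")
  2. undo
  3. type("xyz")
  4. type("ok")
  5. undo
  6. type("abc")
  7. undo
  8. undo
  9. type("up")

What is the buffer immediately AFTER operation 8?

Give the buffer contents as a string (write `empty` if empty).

Answer: empty

Derivation:
After op 1 (type): buf='bar' undo_depth=1 redo_depth=0
After op 2 (undo): buf='(empty)' undo_depth=0 redo_depth=1
After op 3 (type): buf='xyz' undo_depth=1 redo_depth=0
After op 4 (type): buf='xyzok' undo_depth=2 redo_depth=0
After op 5 (undo): buf='xyz' undo_depth=1 redo_depth=1
After op 6 (type): buf='xyzabc' undo_depth=2 redo_depth=0
After op 7 (undo): buf='xyz' undo_depth=1 redo_depth=1
After op 8 (undo): buf='(empty)' undo_depth=0 redo_depth=2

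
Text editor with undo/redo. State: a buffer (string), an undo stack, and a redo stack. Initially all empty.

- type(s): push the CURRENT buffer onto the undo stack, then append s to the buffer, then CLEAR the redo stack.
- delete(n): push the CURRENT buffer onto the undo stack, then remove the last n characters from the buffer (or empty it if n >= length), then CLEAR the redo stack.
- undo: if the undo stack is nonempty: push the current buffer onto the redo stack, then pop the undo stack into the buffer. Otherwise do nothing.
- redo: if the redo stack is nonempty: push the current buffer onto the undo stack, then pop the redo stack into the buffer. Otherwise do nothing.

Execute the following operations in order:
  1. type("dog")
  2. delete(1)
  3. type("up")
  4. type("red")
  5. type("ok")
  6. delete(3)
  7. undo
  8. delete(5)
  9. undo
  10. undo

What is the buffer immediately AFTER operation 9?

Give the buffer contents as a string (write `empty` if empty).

Answer: doupredok

Derivation:
After op 1 (type): buf='dog' undo_depth=1 redo_depth=0
After op 2 (delete): buf='do' undo_depth=2 redo_depth=0
After op 3 (type): buf='doup' undo_depth=3 redo_depth=0
After op 4 (type): buf='doupred' undo_depth=4 redo_depth=0
After op 5 (type): buf='doupredok' undo_depth=5 redo_depth=0
After op 6 (delete): buf='doupre' undo_depth=6 redo_depth=0
After op 7 (undo): buf='doupredok' undo_depth=5 redo_depth=1
After op 8 (delete): buf='doup' undo_depth=6 redo_depth=0
After op 9 (undo): buf='doupredok' undo_depth=5 redo_depth=1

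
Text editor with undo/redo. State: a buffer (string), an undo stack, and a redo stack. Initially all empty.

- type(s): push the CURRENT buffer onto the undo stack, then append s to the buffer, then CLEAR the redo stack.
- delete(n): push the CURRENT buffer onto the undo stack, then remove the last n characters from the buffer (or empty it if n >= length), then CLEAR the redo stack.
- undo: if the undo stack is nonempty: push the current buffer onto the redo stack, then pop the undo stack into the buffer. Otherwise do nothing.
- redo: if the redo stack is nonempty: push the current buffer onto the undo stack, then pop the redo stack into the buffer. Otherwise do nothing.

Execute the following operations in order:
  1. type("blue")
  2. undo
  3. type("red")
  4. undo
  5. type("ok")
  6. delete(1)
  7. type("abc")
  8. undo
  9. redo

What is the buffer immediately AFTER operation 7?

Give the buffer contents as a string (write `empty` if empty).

Answer: oabc

Derivation:
After op 1 (type): buf='blue' undo_depth=1 redo_depth=0
After op 2 (undo): buf='(empty)' undo_depth=0 redo_depth=1
After op 3 (type): buf='red' undo_depth=1 redo_depth=0
After op 4 (undo): buf='(empty)' undo_depth=0 redo_depth=1
After op 5 (type): buf='ok' undo_depth=1 redo_depth=0
After op 6 (delete): buf='o' undo_depth=2 redo_depth=0
After op 7 (type): buf='oabc' undo_depth=3 redo_depth=0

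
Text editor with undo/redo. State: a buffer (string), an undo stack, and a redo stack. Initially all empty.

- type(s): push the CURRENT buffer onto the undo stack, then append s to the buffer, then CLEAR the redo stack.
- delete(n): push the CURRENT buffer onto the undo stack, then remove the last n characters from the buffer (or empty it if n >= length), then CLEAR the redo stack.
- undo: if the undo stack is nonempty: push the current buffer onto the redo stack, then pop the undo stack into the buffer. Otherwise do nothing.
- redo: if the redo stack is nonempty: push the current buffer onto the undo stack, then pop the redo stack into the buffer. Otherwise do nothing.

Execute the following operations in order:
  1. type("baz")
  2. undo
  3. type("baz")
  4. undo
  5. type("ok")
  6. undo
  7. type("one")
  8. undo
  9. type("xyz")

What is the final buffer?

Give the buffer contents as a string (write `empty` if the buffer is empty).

Answer: xyz

Derivation:
After op 1 (type): buf='baz' undo_depth=1 redo_depth=0
After op 2 (undo): buf='(empty)' undo_depth=0 redo_depth=1
After op 3 (type): buf='baz' undo_depth=1 redo_depth=0
After op 4 (undo): buf='(empty)' undo_depth=0 redo_depth=1
After op 5 (type): buf='ok' undo_depth=1 redo_depth=0
After op 6 (undo): buf='(empty)' undo_depth=0 redo_depth=1
After op 7 (type): buf='one' undo_depth=1 redo_depth=0
After op 8 (undo): buf='(empty)' undo_depth=0 redo_depth=1
After op 9 (type): buf='xyz' undo_depth=1 redo_depth=0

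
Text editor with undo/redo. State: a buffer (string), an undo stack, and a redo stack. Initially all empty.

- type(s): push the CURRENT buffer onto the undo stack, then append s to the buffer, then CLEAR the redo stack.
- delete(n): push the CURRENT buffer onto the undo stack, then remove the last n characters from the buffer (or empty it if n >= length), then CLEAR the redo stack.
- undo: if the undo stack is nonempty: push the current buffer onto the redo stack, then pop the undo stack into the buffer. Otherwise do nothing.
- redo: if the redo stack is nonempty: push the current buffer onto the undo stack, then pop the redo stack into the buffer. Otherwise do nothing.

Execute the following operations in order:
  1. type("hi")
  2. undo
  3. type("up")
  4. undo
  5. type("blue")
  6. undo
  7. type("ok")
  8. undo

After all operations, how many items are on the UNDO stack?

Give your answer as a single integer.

After op 1 (type): buf='hi' undo_depth=1 redo_depth=0
After op 2 (undo): buf='(empty)' undo_depth=0 redo_depth=1
After op 3 (type): buf='up' undo_depth=1 redo_depth=0
After op 4 (undo): buf='(empty)' undo_depth=0 redo_depth=1
After op 5 (type): buf='blue' undo_depth=1 redo_depth=0
After op 6 (undo): buf='(empty)' undo_depth=0 redo_depth=1
After op 7 (type): buf='ok' undo_depth=1 redo_depth=0
After op 8 (undo): buf='(empty)' undo_depth=0 redo_depth=1

Answer: 0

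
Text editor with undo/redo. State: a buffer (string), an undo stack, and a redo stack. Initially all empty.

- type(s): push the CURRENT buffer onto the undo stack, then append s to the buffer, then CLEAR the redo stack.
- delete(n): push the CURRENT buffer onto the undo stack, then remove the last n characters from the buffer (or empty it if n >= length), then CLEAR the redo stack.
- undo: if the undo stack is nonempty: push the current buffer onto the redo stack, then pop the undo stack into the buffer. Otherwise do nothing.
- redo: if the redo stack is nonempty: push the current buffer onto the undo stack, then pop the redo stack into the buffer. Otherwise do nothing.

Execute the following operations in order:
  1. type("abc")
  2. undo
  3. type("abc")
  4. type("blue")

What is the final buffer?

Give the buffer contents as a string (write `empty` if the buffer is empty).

After op 1 (type): buf='abc' undo_depth=1 redo_depth=0
After op 2 (undo): buf='(empty)' undo_depth=0 redo_depth=1
After op 3 (type): buf='abc' undo_depth=1 redo_depth=0
After op 4 (type): buf='abcblue' undo_depth=2 redo_depth=0

Answer: abcblue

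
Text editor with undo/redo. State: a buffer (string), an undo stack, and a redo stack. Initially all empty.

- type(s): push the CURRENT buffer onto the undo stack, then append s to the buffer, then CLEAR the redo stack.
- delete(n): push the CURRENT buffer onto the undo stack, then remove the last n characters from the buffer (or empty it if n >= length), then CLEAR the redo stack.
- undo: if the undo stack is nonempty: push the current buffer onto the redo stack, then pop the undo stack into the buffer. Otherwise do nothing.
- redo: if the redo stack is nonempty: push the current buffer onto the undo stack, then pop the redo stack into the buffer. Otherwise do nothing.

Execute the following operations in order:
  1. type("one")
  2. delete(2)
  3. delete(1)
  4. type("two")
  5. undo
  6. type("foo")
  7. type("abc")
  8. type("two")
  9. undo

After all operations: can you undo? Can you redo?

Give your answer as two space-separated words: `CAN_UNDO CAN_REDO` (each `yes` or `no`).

After op 1 (type): buf='one' undo_depth=1 redo_depth=0
After op 2 (delete): buf='o' undo_depth=2 redo_depth=0
After op 3 (delete): buf='(empty)' undo_depth=3 redo_depth=0
After op 4 (type): buf='two' undo_depth=4 redo_depth=0
After op 5 (undo): buf='(empty)' undo_depth=3 redo_depth=1
After op 6 (type): buf='foo' undo_depth=4 redo_depth=0
After op 7 (type): buf='fooabc' undo_depth=5 redo_depth=0
After op 8 (type): buf='fooabctwo' undo_depth=6 redo_depth=0
After op 9 (undo): buf='fooabc' undo_depth=5 redo_depth=1

Answer: yes yes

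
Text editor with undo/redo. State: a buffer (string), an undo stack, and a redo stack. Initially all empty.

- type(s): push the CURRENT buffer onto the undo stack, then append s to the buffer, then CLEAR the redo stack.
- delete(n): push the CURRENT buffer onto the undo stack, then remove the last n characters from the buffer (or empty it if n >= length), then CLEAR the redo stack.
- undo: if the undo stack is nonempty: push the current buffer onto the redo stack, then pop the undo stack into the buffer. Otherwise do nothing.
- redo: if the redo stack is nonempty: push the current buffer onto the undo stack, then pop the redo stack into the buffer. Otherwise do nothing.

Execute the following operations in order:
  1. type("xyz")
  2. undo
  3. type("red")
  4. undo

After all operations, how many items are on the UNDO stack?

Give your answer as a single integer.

Answer: 0

Derivation:
After op 1 (type): buf='xyz' undo_depth=1 redo_depth=0
After op 2 (undo): buf='(empty)' undo_depth=0 redo_depth=1
After op 3 (type): buf='red' undo_depth=1 redo_depth=0
After op 4 (undo): buf='(empty)' undo_depth=0 redo_depth=1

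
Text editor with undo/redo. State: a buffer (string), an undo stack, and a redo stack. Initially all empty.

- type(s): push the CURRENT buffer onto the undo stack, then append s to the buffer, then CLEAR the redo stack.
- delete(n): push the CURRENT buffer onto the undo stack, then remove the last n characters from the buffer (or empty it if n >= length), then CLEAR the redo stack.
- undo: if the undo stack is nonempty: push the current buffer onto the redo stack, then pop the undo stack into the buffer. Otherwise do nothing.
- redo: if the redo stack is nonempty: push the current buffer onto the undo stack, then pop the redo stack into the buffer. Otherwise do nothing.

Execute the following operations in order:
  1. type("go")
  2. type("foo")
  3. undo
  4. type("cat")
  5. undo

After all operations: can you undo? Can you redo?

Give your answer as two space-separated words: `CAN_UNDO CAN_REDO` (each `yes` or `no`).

Answer: yes yes

Derivation:
After op 1 (type): buf='go' undo_depth=1 redo_depth=0
After op 2 (type): buf='gofoo' undo_depth=2 redo_depth=0
After op 3 (undo): buf='go' undo_depth=1 redo_depth=1
After op 4 (type): buf='gocat' undo_depth=2 redo_depth=0
After op 5 (undo): buf='go' undo_depth=1 redo_depth=1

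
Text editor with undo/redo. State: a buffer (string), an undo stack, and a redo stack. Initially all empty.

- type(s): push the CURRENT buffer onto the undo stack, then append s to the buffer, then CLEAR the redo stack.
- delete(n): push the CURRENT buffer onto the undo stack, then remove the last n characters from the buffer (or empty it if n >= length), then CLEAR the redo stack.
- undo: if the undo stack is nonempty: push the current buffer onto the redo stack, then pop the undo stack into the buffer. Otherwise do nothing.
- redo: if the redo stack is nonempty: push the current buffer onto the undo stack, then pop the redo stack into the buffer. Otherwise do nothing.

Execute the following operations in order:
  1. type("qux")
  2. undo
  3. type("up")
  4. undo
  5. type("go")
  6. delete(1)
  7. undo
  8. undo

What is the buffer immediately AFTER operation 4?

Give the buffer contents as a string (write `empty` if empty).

After op 1 (type): buf='qux' undo_depth=1 redo_depth=0
After op 2 (undo): buf='(empty)' undo_depth=0 redo_depth=1
After op 3 (type): buf='up' undo_depth=1 redo_depth=0
After op 4 (undo): buf='(empty)' undo_depth=0 redo_depth=1

Answer: empty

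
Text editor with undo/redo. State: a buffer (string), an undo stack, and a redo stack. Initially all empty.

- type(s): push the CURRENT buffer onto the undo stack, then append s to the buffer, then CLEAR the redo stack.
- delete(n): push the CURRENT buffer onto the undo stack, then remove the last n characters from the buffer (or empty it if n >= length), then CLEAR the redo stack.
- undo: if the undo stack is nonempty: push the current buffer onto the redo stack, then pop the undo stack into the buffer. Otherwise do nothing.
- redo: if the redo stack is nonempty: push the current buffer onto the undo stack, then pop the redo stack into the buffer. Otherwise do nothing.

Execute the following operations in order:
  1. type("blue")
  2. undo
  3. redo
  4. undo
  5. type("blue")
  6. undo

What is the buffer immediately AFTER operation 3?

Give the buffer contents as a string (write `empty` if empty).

Answer: blue

Derivation:
After op 1 (type): buf='blue' undo_depth=1 redo_depth=0
After op 2 (undo): buf='(empty)' undo_depth=0 redo_depth=1
After op 3 (redo): buf='blue' undo_depth=1 redo_depth=0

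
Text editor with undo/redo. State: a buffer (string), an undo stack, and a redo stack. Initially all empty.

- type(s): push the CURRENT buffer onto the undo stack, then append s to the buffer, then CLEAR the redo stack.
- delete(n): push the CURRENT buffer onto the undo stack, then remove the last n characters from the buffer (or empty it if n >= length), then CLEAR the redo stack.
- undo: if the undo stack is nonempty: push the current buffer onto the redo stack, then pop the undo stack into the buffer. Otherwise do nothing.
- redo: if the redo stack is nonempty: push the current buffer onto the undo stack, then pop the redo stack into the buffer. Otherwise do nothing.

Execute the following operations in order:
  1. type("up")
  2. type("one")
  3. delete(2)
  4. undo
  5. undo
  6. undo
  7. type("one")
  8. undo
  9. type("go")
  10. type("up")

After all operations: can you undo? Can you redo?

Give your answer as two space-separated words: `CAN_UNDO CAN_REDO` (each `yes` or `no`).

Answer: yes no

Derivation:
After op 1 (type): buf='up' undo_depth=1 redo_depth=0
After op 2 (type): buf='upone' undo_depth=2 redo_depth=0
After op 3 (delete): buf='upo' undo_depth=3 redo_depth=0
After op 4 (undo): buf='upone' undo_depth=2 redo_depth=1
After op 5 (undo): buf='up' undo_depth=1 redo_depth=2
After op 6 (undo): buf='(empty)' undo_depth=0 redo_depth=3
After op 7 (type): buf='one' undo_depth=1 redo_depth=0
After op 8 (undo): buf='(empty)' undo_depth=0 redo_depth=1
After op 9 (type): buf='go' undo_depth=1 redo_depth=0
After op 10 (type): buf='goup' undo_depth=2 redo_depth=0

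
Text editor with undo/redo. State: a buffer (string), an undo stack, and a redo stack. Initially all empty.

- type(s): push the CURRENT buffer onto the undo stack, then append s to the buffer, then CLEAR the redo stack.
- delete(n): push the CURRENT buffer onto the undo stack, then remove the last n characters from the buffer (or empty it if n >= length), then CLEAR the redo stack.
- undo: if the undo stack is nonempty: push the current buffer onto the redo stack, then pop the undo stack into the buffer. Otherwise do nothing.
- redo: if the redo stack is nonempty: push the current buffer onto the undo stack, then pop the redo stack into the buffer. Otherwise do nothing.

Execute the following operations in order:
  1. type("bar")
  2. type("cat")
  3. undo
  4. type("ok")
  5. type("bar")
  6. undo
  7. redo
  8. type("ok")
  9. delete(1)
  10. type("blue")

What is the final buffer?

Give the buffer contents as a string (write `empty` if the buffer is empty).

After op 1 (type): buf='bar' undo_depth=1 redo_depth=0
After op 2 (type): buf='barcat' undo_depth=2 redo_depth=0
After op 3 (undo): buf='bar' undo_depth=1 redo_depth=1
After op 4 (type): buf='barok' undo_depth=2 redo_depth=0
After op 5 (type): buf='barokbar' undo_depth=3 redo_depth=0
After op 6 (undo): buf='barok' undo_depth=2 redo_depth=1
After op 7 (redo): buf='barokbar' undo_depth=3 redo_depth=0
After op 8 (type): buf='barokbarok' undo_depth=4 redo_depth=0
After op 9 (delete): buf='barokbaro' undo_depth=5 redo_depth=0
After op 10 (type): buf='barokbaroblue' undo_depth=6 redo_depth=0

Answer: barokbaroblue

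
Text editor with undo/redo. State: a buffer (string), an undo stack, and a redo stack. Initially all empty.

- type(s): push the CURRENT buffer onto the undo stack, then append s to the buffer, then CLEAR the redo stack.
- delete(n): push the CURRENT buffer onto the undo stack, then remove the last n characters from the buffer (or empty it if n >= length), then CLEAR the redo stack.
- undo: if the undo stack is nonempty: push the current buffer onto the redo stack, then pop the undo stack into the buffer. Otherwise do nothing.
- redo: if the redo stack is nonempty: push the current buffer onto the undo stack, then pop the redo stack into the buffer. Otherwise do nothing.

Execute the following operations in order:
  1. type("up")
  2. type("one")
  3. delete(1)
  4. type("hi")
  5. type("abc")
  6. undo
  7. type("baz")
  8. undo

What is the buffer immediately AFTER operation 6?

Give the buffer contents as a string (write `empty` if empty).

Answer: uponhi

Derivation:
After op 1 (type): buf='up' undo_depth=1 redo_depth=0
After op 2 (type): buf='upone' undo_depth=2 redo_depth=0
After op 3 (delete): buf='upon' undo_depth=3 redo_depth=0
After op 4 (type): buf='uponhi' undo_depth=4 redo_depth=0
After op 5 (type): buf='uponhiabc' undo_depth=5 redo_depth=0
After op 6 (undo): buf='uponhi' undo_depth=4 redo_depth=1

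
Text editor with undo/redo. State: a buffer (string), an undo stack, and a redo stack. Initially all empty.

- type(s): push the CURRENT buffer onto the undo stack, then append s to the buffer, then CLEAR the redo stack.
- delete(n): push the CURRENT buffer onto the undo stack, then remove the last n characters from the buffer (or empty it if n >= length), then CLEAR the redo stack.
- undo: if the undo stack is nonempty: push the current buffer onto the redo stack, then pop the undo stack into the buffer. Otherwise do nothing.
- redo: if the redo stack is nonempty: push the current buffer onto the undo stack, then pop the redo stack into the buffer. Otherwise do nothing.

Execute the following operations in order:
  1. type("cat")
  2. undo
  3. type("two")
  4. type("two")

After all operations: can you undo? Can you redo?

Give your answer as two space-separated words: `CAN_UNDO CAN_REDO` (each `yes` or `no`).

After op 1 (type): buf='cat' undo_depth=1 redo_depth=0
After op 2 (undo): buf='(empty)' undo_depth=0 redo_depth=1
After op 3 (type): buf='two' undo_depth=1 redo_depth=0
After op 4 (type): buf='twotwo' undo_depth=2 redo_depth=0

Answer: yes no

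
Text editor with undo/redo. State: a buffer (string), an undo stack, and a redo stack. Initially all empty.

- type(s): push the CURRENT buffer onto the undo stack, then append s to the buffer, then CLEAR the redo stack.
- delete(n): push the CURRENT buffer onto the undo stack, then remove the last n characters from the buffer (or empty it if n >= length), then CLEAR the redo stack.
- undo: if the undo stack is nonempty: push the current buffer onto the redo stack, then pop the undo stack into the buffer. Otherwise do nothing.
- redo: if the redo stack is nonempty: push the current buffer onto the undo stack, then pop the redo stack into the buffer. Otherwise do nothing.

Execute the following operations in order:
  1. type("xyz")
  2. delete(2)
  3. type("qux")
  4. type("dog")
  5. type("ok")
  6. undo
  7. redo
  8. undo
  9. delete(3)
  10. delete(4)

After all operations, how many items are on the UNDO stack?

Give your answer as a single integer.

Answer: 6

Derivation:
After op 1 (type): buf='xyz' undo_depth=1 redo_depth=0
After op 2 (delete): buf='x' undo_depth=2 redo_depth=0
After op 3 (type): buf='xqux' undo_depth=3 redo_depth=0
After op 4 (type): buf='xquxdog' undo_depth=4 redo_depth=0
After op 5 (type): buf='xquxdogok' undo_depth=5 redo_depth=0
After op 6 (undo): buf='xquxdog' undo_depth=4 redo_depth=1
After op 7 (redo): buf='xquxdogok' undo_depth=5 redo_depth=0
After op 8 (undo): buf='xquxdog' undo_depth=4 redo_depth=1
After op 9 (delete): buf='xqux' undo_depth=5 redo_depth=0
After op 10 (delete): buf='(empty)' undo_depth=6 redo_depth=0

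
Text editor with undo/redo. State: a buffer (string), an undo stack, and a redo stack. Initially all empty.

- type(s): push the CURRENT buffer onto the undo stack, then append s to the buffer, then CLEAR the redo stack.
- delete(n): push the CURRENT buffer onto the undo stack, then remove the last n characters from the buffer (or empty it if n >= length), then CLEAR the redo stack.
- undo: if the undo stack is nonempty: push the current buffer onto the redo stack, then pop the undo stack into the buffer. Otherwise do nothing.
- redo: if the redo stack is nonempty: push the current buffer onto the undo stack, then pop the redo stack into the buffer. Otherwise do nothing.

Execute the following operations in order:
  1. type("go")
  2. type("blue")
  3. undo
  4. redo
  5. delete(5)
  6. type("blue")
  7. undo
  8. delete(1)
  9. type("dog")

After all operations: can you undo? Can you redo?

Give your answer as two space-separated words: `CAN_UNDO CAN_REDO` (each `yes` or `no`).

Answer: yes no

Derivation:
After op 1 (type): buf='go' undo_depth=1 redo_depth=0
After op 2 (type): buf='goblue' undo_depth=2 redo_depth=0
After op 3 (undo): buf='go' undo_depth=1 redo_depth=1
After op 4 (redo): buf='goblue' undo_depth=2 redo_depth=0
After op 5 (delete): buf='g' undo_depth=3 redo_depth=0
After op 6 (type): buf='gblue' undo_depth=4 redo_depth=0
After op 7 (undo): buf='g' undo_depth=3 redo_depth=1
After op 8 (delete): buf='(empty)' undo_depth=4 redo_depth=0
After op 9 (type): buf='dog' undo_depth=5 redo_depth=0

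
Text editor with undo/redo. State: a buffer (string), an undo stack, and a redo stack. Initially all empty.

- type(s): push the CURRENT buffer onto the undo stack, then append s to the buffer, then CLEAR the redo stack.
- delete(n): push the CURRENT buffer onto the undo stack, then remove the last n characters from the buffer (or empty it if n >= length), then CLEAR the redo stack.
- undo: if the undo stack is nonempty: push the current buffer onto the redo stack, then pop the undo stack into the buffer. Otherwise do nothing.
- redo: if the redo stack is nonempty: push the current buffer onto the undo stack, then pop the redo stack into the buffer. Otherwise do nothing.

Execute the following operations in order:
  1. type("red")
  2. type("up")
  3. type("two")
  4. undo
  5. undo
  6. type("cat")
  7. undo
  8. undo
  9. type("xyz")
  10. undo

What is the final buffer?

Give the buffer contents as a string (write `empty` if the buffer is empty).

After op 1 (type): buf='red' undo_depth=1 redo_depth=0
After op 2 (type): buf='redup' undo_depth=2 redo_depth=0
After op 3 (type): buf='reduptwo' undo_depth=3 redo_depth=0
After op 4 (undo): buf='redup' undo_depth=2 redo_depth=1
After op 5 (undo): buf='red' undo_depth=1 redo_depth=2
After op 6 (type): buf='redcat' undo_depth=2 redo_depth=0
After op 7 (undo): buf='red' undo_depth=1 redo_depth=1
After op 8 (undo): buf='(empty)' undo_depth=0 redo_depth=2
After op 9 (type): buf='xyz' undo_depth=1 redo_depth=0
After op 10 (undo): buf='(empty)' undo_depth=0 redo_depth=1

Answer: empty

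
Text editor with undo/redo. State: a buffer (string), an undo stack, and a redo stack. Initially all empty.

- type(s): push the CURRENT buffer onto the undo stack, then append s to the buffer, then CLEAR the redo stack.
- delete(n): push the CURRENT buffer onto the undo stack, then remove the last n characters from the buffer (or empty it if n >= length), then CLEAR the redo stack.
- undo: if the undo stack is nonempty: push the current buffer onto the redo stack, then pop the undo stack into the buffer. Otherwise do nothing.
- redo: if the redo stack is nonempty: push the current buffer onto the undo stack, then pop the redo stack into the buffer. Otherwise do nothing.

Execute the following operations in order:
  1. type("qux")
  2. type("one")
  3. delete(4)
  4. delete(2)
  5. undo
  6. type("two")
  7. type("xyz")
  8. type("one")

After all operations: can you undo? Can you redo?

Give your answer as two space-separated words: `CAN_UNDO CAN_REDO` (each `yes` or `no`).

After op 1 (type): buf='qux' undo_depth=1 redo_depth=0
After op 2 (type): buf='quxone' undo_depth=2 redo_depth=0
After op 3 (delete): buf='qu' undo_depth=3 redo_depth=0
After op 4 (delete): buf='(empty)' undo_depth=4 redo_depth=0
After op 5 (undo): buf='qu' undo_depth=3 redo_depth=1
After op 6 (type): buf='qutwo' undo_depth=4 redo_depth=0
After op 7 (type): buf='qutwoxyz' undo_depth=5 redo_depth=0
After op 8 (type): buf='qutwoxyzone' undo_depth=6 redo_depth=0

Answer: yes no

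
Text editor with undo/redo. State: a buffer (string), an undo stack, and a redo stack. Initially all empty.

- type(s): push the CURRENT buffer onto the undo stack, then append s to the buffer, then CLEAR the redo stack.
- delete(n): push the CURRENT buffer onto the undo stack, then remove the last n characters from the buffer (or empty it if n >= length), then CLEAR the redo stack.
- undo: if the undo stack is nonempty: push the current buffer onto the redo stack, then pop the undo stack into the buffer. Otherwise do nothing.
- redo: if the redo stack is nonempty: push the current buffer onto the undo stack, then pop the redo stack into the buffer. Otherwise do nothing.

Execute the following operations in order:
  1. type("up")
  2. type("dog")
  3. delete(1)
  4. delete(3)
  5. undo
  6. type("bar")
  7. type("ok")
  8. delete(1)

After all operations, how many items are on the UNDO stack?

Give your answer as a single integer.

After op 1 (type): buf='up' undo_depth=1 redo_depth=0
After op 2 (type): buf='updog' undo_depth=2 redo_depth=0
After op 3 (delete): buf='updo' undo_depth=3 redo_depth=0
After op 4 (delete): buf='u' undo_depth=4 redo_depth=0
After op 5 (undo): buf='updo' undo_depth=3 redo_depth=1
After op 6 (type): buf='updobar' undo_depth=4 redo_depth=0
After op 7 (type): buf='updobarok' undo_depth=5 redo_depth=0
After op 8 (delete): buf='updobaro' undo_depth=6 redo_depth=0

Answer: 6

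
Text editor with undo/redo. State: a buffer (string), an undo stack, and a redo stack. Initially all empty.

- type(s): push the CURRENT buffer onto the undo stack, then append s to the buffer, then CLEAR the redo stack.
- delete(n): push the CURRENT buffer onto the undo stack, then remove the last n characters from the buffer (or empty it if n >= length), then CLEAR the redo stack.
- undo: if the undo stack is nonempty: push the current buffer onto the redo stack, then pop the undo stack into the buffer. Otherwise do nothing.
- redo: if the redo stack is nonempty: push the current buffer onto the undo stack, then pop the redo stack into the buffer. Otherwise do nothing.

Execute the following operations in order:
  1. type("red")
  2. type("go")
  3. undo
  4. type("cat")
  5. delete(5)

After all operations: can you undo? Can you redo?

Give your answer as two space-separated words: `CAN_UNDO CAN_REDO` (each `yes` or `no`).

Answer: yes no

Derivation:
After op 1 (type): buf='red' undo_depth=1 redo_depth=0
After op 2 (type): buf='redgo' undo_depth=2 redo_depth=0
After op 3 (undo): buf='red' undo_depth=1 redo_depth=1
After op 4 (type): buf='redcat' undo_depth=2 redo_depth=0
After op 5 (delete): buf='r' undo_depth=3 redo_depth=0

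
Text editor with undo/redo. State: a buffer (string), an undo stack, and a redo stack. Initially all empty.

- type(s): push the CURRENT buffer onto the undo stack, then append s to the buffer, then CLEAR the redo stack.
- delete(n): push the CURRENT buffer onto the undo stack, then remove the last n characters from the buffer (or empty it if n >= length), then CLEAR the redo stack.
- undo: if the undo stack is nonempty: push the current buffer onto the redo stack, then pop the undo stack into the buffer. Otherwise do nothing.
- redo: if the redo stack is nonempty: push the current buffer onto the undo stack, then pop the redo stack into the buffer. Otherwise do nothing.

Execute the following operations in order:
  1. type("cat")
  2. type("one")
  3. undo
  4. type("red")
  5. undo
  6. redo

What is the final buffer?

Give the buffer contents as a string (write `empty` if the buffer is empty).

After op 1 (type): buf='cat' undo_depth=1 redo_depth=0
After op 2 (type): buf='catone' undo_depth=2 redo_depth=0
After op 3 (undo): buf='cat' undo_depth=1 redo_depth=1
After op 4 (type): buf='catred' undo_depth=2 redo_depth=0
After op 5 (undo): buf='cat' undo_depth=1 redo_depth=1
After op 6 (redo): buf='catred' undo_depth=2 redo_depth=0

Answer: catred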